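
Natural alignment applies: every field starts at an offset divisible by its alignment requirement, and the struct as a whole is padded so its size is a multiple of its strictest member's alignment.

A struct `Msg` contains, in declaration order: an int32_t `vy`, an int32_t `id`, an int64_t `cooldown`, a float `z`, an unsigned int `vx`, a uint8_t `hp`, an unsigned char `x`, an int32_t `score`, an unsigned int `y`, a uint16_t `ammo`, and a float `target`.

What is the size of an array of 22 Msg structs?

vy at 0 (size 4, align 4) → ends 4
id at 4 (size 4, align 4) → ends 8
cooldown at 8 (size 8, align 8) → ends 16
z at 16 (size 4, align 4) → ends 20
vx at 20 (size 4, align 4) → ends 24
hp at 24 (size 1, align 1) → ends 25
x at 25 (size 1, align 1) → ends 26
pad 2 to align 4 for score
score at 28 (size 4, align 4) → ends 32
y at 32 (size 4, align 4) → ends 36
ammo at 36 (size 2, align 2) → ends 38
pad 2 to align 4 for target
target at 40 (size 4, align 4) → ends 44
tail pad 4 to reach multiple of 8
total 48 bytes, alignment 8
array of 22: 22 × 48 = 1056

1056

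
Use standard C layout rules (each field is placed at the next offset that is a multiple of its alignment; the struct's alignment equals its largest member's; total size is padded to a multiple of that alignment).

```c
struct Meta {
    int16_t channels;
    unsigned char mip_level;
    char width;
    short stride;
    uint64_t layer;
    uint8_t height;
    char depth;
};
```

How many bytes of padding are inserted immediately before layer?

2

0..2  channels  (2B, 2-aligned)
2..3  mip_level  (1B, 1-aligned)
3..4  width  (1B, 1-aligned)
4..6  stride  (2B, 2-aligned)
6..8  -- padding (2B)
8..16  layer  (8B, 8-aligned)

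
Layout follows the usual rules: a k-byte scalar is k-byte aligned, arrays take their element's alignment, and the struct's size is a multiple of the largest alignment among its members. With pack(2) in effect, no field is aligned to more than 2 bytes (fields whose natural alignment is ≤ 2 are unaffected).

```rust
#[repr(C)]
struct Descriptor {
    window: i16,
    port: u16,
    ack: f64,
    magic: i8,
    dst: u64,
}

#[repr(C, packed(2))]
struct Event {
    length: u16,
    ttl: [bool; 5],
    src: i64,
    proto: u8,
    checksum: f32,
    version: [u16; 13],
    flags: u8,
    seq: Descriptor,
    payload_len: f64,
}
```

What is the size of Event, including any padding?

Descriptor: window at 0 (size 2, align 2) → ends 2; port at 2 (size 2, align 2) → ends 4; pad 4 to align 8 for ack; ack at 8 (size 8, align 8) → ends 16; magic at 16 (size 1, align 1) → ends 17; pad 7 to align 8 for dst; dst at 24 (size 8, align 8) → ends 32; total 32 bytes, alignment 8
length at 0 (size 2, align 2) → ends 2
ttl at 2 (size 5, align 1) → ends 7
pad 1 to align 2 for src
src at 8 (size 8, align 2) → ends 16
proto at 16 (size 1, align 1) → ends 17
pad 1 to align 2 for checksum
checksum at 18 (size 4, align 2) → ends 22
version at 22 (size 26, align 2) → ends 48
flags at 48 (size 1, align 1) → ends 49
pad 1 to align 2 for seq
seq at 50 (size 32, align 2) → ends 82
payload_len at 82 (size 8, align 2) → ends 90
total 90 bytes, alignment 2

90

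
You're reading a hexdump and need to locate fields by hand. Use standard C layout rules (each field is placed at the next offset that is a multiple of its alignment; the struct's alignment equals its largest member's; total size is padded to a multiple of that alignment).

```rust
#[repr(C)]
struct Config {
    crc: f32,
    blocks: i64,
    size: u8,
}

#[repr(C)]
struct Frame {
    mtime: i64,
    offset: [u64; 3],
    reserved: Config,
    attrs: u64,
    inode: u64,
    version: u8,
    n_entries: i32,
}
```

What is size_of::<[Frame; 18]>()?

1440

Config: 0..4  crc  (4B, 4-aligned); 4..8  -- padding (4B); 8..16  blocks  (8B, 8-aligned); 16..17  size  (1B, 1-aligned); 17..24  -- tail padding (7B); sizeof = 24, alignof = 8
0..8  mtime  (8B, 8-aligned)
8..32  offset  (24B, 8-aligned)
32..56  reserved  (24B, 8-aligned)
56..64  attrs  (8B, 8-aligned)
64..72  inode  (8B, 8-aligned)
72..73  version  (1B, 1-aligned)
73..76  -- padding (3B)
76..80  n_entries  (4B, 4-aligned)
sizeof = 80, alignof = 8
array of 18: 18 × 80 = 1440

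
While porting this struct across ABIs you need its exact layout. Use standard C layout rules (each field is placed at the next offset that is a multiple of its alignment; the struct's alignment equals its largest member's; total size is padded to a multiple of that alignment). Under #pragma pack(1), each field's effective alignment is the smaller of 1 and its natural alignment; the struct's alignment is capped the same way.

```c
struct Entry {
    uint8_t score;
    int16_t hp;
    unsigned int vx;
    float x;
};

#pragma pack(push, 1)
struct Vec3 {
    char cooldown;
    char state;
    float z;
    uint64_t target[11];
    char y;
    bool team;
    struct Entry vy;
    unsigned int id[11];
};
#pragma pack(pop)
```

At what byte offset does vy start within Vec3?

96

Entry: score at 0 (size 1, align 1) → ends 1; pad 1 to align 2 for hp; hp at 2 (size 2, align 2) → ends 4; vx at 4 (size 4, align 4) → ends 8; x at 8 (size 4, align 4) → ends 12; total 12 bytes, alignment 4
cooldown at 0 (size 1, align 1) → ends 1
state at 1 (size 1, align 1) → ends 2
z at 2 (size 4, align 1) → ends 6
target at 6 (size 88, align 1) → ends 94
y at 94 (size 1, align 1) → ends 95
team at 95 (size 1, align 1) → ends 96
vy at 96 (size 12, align 1) → ends 108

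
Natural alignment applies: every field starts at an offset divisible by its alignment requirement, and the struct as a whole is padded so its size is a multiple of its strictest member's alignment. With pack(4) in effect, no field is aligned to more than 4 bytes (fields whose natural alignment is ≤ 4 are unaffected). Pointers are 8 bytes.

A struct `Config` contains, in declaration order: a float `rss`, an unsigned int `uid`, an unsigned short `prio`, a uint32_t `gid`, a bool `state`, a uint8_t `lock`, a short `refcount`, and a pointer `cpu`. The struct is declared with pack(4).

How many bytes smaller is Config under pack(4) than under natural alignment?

natural layout:
  rss at 0 (size 4, align 4) → ends 4
  uid at 4 (size 4, align 4) → ends 8
  prio at 8 (size 2, align 2) → ends 10
  pad 2 to align 4 for gid
  gid at 12 (size 4, align 4) → ends 16
  state at 16 (size 1, align 1) → ends 17
  lock at 17 (size 1, align 1) → ends 18
  refcount at 18 (size 2, align 2) → ends 20
  pad 4 to align 8 for cpu
  cpu at 24 (size 8, align 8) → ends 32
  total 32 bytes, alignment 8
packed(4) layout:
  rss at 0 (size 4, align 4) → ends 4
  uid at 4 (size 4, align 4) → ends 8
  prio at 8 (size 2, align 2) → ends 10
  pad 2 to align 4 for gid
  gid at 12 (size 4, align 4) → ends 16
  state at 16 (size 1, align 1) → ends 17
  lock at 17 (size 1, align 1) → ends 18
  refcount at 18 (size 2, align 2) → ends 20
  cpu at 20 (size 8, align 4) → ends 28
  total 28 bytes, alignment 4
32 − 28 = 4

4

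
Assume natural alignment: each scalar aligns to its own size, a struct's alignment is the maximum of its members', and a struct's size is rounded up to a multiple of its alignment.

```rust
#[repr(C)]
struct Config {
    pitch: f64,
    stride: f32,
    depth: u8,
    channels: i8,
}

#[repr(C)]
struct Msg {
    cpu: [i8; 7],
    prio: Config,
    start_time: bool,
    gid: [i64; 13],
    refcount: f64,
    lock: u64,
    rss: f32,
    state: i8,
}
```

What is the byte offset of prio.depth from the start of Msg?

20

Config: 0..8  pitch  (8B, 8-aligned); 8..12  stride  (4B, 4-aligned); 12..13  depth  (1B, 1-aligned); 13..14  channels  (1B, 1-aligned); 14..16  -- tail padding (2B); sizeof = 16, alignof = 8
0..7  cpu  (7B, 1-aligned)
7..8  -- padding (1B)
8..24  prio  (16B, 8-aligned)
within Config: depth at 12
8 + 12 = 20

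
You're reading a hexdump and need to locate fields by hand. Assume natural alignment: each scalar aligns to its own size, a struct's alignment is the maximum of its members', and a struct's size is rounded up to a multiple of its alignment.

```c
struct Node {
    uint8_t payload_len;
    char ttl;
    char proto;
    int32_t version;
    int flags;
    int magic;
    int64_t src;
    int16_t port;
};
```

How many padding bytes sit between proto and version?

1

@0: payload_len [1B, align 1] → 1
@1: ttl [1B, align 1] → 2
@2: proto [1B, align 1] → 3
+1 pad (align 4)
@4: version [4B, align 4] → 8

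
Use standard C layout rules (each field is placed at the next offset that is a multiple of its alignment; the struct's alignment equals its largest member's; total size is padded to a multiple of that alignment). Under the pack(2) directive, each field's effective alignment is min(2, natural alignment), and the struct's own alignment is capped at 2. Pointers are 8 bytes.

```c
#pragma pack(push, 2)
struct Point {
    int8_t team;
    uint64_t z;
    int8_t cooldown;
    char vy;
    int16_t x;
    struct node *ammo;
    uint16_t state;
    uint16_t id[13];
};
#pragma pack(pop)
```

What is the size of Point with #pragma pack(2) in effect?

50

0..1  team  (1B, 1-aligned)
1..2  -- padding (1B)
2..10  z  (8B, 2-aligned)
10..11  cooldown  (1B, 1-aligned)
11..12  vy  (1B, 1-aligned)
12..14  x  (2B, 2-aligned)
14..22  ammo  (8B, 2-aligned)
22..24  state  (2B, 2-aligned)
24..50  id  (26B, 2-aligned)
sizeof = 50, alignof = 2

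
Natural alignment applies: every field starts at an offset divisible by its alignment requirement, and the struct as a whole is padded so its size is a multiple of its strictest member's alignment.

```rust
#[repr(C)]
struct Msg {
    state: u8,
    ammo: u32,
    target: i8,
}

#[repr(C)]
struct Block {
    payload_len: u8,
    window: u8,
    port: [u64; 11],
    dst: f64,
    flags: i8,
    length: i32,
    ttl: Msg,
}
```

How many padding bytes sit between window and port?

6

Msg: 0..1  state  (1B, 1-aligned); 1..4  -- padding (3B); 4..8  ammo  (4B, 4-aligned); 8..9  target  (1B, 1-aligned); 9..12  -- tail padding (3B); sizeof = 12, alignof = 4
0..1  payload_len  (1B, 1-aligned)
1..2  window  (1B, 1-aligned)
2..8  -- padding (6B)
8..96  port  (88B, 8-aligned)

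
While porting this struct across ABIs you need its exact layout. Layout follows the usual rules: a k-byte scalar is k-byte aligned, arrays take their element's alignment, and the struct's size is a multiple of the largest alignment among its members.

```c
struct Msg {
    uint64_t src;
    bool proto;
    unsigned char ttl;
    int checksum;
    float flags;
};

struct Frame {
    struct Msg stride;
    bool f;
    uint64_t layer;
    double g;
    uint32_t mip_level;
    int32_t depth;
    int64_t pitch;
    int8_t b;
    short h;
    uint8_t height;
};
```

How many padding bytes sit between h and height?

0

Msg: @0: src [8B, align 8] → 8; @8: proto [1B, align 1] → 9; @9: ttl [1B, align 1] → 10; +2 pad (align 4); @12: checksum [4B, align 4] → 16; @16: flags [4B, align 4] → 20; +4 tail pad (align 8); size 24, align 8
@0: stride [24B, align 8] → 24
@24: f [1B, align 1] → 25
+7 pad (align 8)
@32: layer [8B, align 8] → 40
@40: g [8B, align 8] → 48
@48: mip_level [4B, align 4] → 52
@52: depth [4B, align 4] → 56
@56: pitch [8B, align 8] → 64
@64: b [1B, align 1] → 65
+1 pad (align 2)
@66: h [2B, align 2] → 68
@68: height [1B, align 1] → 69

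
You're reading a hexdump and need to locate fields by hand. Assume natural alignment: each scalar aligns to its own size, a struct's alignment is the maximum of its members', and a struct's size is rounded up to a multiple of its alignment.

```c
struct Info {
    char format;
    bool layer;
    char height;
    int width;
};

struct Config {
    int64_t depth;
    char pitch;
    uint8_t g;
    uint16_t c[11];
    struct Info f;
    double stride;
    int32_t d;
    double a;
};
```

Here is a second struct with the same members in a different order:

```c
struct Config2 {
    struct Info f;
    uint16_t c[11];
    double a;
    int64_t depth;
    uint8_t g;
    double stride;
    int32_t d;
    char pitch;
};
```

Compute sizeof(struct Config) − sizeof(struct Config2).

Info: @0: format [1B, align 1] → 1; @1: layer [1B, align 1] → 2; @2: height [1B, align 1] → 3; +1 pad (align 4); @4: width [4B, align 4] → 8; size 8, align 4
@0: depth [8B, align 8] → 8
@8: pitch [1B, align 1] → 9
@9: g [1B, align 1] → 10
@10: c [22B, align 2] → 32
@32: f [8B, align 4] → 40
@40: stride [8B, align 8] → 48
@48: d [4B, align 4] → 52
+4 pad (align 8)
@56: a [8B, align 8] → 64
size 64, align 8
— Config2 —
@0: f [8B, align 4] → 8
@8: c [22B, align 2] → 30
+2 pad (align 8)
@32: a [8B, align 8] → 40
@40: depth [8B, align 8] → 48
@48: g [1B, align 1] → 49
+7 pad (align 8)
@56: stride [8B, align 8] → 64
@64: d [4B, align 4] → 68
@68: pitch [1B, align 1] → 69
+3 tail pad (align 8)
size 72, align 8
64 − 72 = -8

-8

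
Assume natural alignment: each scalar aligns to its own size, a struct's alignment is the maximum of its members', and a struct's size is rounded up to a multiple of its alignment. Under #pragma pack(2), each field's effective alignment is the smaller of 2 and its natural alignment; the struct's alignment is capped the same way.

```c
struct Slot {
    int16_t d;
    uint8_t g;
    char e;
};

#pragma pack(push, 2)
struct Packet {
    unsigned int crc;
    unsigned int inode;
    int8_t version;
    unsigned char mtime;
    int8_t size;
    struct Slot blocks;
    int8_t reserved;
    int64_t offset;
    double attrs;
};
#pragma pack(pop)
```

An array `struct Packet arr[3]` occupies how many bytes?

Slot: d at 0 (size 2, align 2) → ends 2; g at 2 (size 1, align 1) → ends 3; e at 3 (size 1, align 1) → ends 4; total 4 bytes, alignment 2
crc at 0 (size 4, align 2) → ends 4
inode at 4 (size 4, align 2) → ends 8
version at 8 (size 1, align 1) → ends 9
mtime at 9 (size 1, align 1) → ends 10
size at 10 (size 1, align 1) → ends 11
pad 1 to align 2 for blocks
blocks at 12 (size 4, align 2) → ends 16
reserved at 16 (size 1, align 1) → ends 17
pad 1 to align 2 for offset
offset at 18 (size 8, align 2) → ends 26
attrs at 26 (size 8, align 2) → ends 34
total 34 bytes, alignment 2
array of 3: 3 × 34 = 102

102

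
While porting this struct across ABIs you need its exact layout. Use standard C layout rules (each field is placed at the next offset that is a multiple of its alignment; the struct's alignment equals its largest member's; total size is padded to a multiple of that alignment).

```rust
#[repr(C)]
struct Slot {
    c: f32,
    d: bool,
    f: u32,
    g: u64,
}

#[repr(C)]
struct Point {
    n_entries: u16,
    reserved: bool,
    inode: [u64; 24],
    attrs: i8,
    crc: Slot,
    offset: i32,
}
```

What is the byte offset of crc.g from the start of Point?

224

Slot: c at 0 (size 4, align 4) → ends 4; d at 4 (size 1, align 1) → ends 5; pad 3 to align 4 for f; f at 8 (size 4, align 4) → ends 12; pad 4 to align 8 for g; g at 16 (size 8, align 8) → ends 24; total 24 bytes, alignment 8
n_entries at 0 (size 2, align 2) → ends 2
reserved at 2 (size 1, align 1) → ends 3
pad 5 to align 8 for inode
inode at 8 (size 192, align 8) → ends 200
attrs at 200 (size 1, align 1) → ends 201
pad 7 to align 8 for crc
crc at 208 (size 24, align 8) → ends 232
within Slot: g at 16
208 + 16 = 224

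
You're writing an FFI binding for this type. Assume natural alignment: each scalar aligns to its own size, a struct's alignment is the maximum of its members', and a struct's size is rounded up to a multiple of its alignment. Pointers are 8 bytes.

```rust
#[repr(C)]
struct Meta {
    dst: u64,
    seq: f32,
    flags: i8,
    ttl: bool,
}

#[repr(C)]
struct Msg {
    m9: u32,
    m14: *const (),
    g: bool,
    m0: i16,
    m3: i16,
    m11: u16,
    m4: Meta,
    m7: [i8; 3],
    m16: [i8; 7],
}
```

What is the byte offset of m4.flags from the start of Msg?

36

Meta: dst at 0 (size 8, align 8) → ends 8; seq at 8 (size 4, align 4) → ends 12; flags at 12 (size 1, align 1) → ends 13; ttl at 13 (size 1, align 1) → ends 14; tail pad 2 to reach multiple of 8; total 16 bytes, alignment 8
m9 at 0 (size 4, align 4) → ends 4
pad 4 to align 8 for m14
m14 at 8 (size 8, align 8) → ends 16
g at 16 (size 1, align 1) → ends 17
pad 1 to align 2 for m0
m0 at 18 (size 2, align 2) → ends 20
m3 at 20 (size 2, align 2) → ends 22
m11 at 22 (size 2, align 2) → ends 24
m4 at 24 (size 16, align 8) → ends 40
within Meta: flags at 12
24 + 12 = 36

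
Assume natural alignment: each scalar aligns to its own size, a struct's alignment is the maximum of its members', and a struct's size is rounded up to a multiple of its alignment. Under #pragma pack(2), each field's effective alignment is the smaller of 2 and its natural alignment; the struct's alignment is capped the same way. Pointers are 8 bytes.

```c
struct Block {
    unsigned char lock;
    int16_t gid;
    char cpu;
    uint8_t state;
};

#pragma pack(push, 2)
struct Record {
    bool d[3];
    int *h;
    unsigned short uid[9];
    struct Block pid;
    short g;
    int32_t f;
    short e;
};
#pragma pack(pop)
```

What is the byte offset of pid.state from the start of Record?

Block: lock at 0 (size 1, align 1) → ends 1; pad 1 to align 2 for gid; gid at 2 (size 2, align 2) → ends 4; cpu at 4 (size 1, align 1) → ends 5; state at 5 (size 1, align 1) → ends 6; total 6 bytes, alignment 2
d at 0 (size 3, align 1) → ends 3
pad 1 to align 2 for h
h at 4 (size 8, align 2) → ends 12
uid at 12 (size 18, align 2) → ends 30
pid at 30 (size 6, align 2) → ends 36
within Block: state at 5
30 + 5 = 35

35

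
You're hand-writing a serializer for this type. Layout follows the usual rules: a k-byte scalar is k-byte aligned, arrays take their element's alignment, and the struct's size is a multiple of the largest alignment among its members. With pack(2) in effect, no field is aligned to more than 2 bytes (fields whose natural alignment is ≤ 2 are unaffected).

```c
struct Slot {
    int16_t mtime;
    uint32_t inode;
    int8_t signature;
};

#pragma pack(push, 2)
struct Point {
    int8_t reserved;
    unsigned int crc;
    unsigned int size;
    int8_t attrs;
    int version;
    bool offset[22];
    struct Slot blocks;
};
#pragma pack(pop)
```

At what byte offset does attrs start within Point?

Slot: mtime at 0 (size 2, align 2) → ends 2; pad 2 to align 4 for inode; inode at 4 (size 4, align 4) → ends 8; signature at 8 (size 1, align 1) → ends 9; tail pad 3 to reach multiple of 4; total 12 bytes, alignment 4
reserved at 0 (size 1, align 1) → ends 1
pad 1 to align 2 for crc
crc at 2 (size 4, align 2) → ends 6
size at 6 (size 4, align 2) → ends 10
attrs at 10 (size 1, align 1) → ends 11

10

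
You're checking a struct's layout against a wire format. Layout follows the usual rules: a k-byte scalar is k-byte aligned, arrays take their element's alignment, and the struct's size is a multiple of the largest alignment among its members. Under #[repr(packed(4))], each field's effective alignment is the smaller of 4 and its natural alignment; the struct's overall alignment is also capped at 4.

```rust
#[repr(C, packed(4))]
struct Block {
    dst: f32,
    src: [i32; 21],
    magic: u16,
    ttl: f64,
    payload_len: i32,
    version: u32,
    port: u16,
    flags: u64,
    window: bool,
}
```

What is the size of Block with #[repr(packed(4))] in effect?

124

dst at 0 (size 4, align 4) → ends 4
src at 4 (size 84, align 4) → ends 88
magic at 88 (size 2, align 2) → ends 90
pad 2 to align 4 for ttl
ttl at 92 (size 8, align 4) → ends 100
payload_len at 100 (size 4, align 4) → ends 104
version at 104 (size 4, align 4) → ends 108
port at 108 (size 2, align 2) → ends 110
pad 2 to align 4 for flags
flags at 112 (size 8, align 4) → ends 120
window at 120 (size 1, align 1) → ends 121
tail pad 3 to reach multiple of 4
total 124 bytes, alignment 4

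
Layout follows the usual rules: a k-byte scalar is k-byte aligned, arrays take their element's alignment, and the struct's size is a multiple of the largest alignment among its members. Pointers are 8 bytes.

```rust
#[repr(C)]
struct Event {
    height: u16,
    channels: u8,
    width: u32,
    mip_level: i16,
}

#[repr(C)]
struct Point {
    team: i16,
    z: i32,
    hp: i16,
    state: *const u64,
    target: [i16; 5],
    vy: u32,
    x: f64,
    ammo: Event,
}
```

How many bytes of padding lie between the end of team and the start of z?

2

Event: @0: height [2B, align 2] → 2; @2: channels [1B, align 1] → 3; +1 pad (align 4); @4: width [4B, align 4] → 8; @8: mip_level [2B, align 2] → 10; +2 tail pad (align 4); size 12, align 4
@0: team [2B, align 2] → 2
+2 pad (align 4)
@4: z [4B, align 4] → 8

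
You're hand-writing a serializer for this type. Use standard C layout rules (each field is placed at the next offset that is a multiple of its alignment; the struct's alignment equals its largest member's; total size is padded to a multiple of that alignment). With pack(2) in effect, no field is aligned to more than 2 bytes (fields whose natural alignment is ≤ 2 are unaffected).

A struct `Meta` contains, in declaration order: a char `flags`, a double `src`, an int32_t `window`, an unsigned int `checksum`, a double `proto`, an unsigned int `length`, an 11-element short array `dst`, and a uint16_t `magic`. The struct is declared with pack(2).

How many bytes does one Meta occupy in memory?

@0: flags [1B, align 1] → 1
+1 pad (align 2)
@2: src [8B, align 2] → 10
@10: window [4B, align 2] → 14
@14: checksum [4B, align 2] → 18
@18: proto [8B, align 2] → 26
@26: length [4B, align 2] → 30
@30: dst [22B, align 2] → 52
@52: magic [2B, align 2] → 54
size 54, align 2

54 bytes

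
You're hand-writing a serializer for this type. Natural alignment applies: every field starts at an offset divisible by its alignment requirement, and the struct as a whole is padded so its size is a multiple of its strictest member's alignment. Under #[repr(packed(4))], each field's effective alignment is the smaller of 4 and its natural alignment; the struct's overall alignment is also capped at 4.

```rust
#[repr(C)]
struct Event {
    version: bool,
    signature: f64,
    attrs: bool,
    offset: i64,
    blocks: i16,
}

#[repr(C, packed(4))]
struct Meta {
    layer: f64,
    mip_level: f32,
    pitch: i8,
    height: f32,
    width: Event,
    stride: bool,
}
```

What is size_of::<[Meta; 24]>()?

Event: 0..1  version  (1B, 1-aligned); 1..8  -- padding (7B); 8..16  signature  (8B, 8-aligned); 16..17  attrs  (1B, 1-aligned); 17..24  -- padding (7B); 24..32  offset  (8B, 8-aligned); 32..34  blocks  (2B, 2-aligned); 34..40  -- tail padding (6B); sizeof = 40, alignof = 8
0..8  layer  (8B, 4-aligned)
8..12  mip_level  (4B, 4-aligned)
12..13  pitch  (1B, 1-aligned)
13..16  -- padding (3B)
16..20  height  (4B, 4-aligned)
20..60  width  (40B, 4-aligned)
60..61  stride  (1B, 1-aligned)
61..64  -- tail padding (3B)
sizeof = 64, alignof = 4
array of 24: 24 × 64 = 1536

1536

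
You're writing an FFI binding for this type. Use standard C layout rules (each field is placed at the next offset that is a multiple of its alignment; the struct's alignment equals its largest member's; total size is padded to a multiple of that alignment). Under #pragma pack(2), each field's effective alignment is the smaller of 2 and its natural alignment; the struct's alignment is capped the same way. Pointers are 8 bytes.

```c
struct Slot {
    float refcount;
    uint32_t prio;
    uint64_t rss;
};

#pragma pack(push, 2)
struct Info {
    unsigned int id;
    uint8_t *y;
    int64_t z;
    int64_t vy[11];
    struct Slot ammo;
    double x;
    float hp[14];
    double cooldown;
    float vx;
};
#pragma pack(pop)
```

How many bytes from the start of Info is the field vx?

196

Slot: 0..4  refcount  (4B, 4-aligned); 4..8  prio  (4B, 4-aligned); 8..16  rss  (8B, 8-aligned); sizeof = 16, alignof = 8
0..4  id  (4B, 2-aligned)
4..12  y  (8B, 2-aligned)
12..20  z  (8B, 2-aligned)
20..108  vy  (88B, 2-aligned)
108..124  ammo  (16B, 2-aligned)
124..132  x  (8B, 2-aligned)
132..188  hp  (56B, 2-aligned)
188..196  cooldown  (8B, 2-aligned)
196..200  vx  (4B, 2-aligned)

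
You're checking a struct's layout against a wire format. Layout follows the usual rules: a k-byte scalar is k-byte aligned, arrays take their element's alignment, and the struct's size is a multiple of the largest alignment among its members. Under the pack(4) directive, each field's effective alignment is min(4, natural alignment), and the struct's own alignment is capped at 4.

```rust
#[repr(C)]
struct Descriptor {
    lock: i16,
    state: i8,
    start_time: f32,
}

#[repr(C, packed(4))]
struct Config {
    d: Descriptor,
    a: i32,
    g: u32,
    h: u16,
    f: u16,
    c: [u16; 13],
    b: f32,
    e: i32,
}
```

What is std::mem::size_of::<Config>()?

56

Descriptor: lock at 0 (size 2, align 2) → ends 2; state at 2 (size 1, align 1) → ends 3; pad 1 to align 4 for start_time; start_time at 4 (size 4, align 4) → ends 8; total 8 bytes, alignment 4
d at 0 (size 8, align 4) → ends 8
a at 8 (size 4, align 4) → ends 12
g at 12 (size 4, align 4) → ends 16
h at 16 (size 2, align 2) → ends 18
f at 18 (size 2, align 2) → ends 20
c at 20 (size 26, align 2) → ends 46
pad 2 to align 4 for b
b at 48 (size 4, align 4) → ends 52
e at 52 (size 4, align 4) → ends 56
total 56 bytes, alignment 4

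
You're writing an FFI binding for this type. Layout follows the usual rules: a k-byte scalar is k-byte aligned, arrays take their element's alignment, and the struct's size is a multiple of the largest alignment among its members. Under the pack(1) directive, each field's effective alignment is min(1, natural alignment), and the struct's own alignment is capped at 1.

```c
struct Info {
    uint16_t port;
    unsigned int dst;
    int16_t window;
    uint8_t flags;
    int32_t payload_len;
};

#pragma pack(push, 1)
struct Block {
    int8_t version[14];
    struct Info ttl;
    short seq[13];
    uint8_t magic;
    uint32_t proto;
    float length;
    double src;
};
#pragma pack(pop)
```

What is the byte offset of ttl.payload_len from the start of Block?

26

Info: port at 0 (size 2, align 2) → ends 2; pad 2 to align 4 for dst; dst at 4 (size 4, align 4) → ends 8; window at 8 (size 2, align 2) → ends 10; flags at 10 (size 1, align 1) → ends 11; pad 1 to align 4 for payload_len; payload_len at 12 (size 4, align 4) → ends 16; total 16 bytes, alignment 4
version at 0 (size 14, align 1) → ends 14
ttl at 14 (size 16, align 1) → ends 30
within Info: payload_len at 12
14 + 12 = 26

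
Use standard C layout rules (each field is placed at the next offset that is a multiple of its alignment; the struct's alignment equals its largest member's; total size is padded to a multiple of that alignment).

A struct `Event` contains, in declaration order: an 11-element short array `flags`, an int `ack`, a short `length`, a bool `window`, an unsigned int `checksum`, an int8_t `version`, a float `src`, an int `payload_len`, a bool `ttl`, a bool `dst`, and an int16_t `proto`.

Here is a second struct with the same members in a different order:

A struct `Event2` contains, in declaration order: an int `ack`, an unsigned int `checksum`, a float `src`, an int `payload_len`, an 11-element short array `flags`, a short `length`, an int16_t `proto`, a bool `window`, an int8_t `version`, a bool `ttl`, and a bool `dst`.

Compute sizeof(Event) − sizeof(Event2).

4

flags at 0 (size 22, align 2) → ends 22
pad 2 to align 4 for ack
ack at 24 (size 4, align 4) → ends 28
length at 28 (size 2, align 2) → ends 30
window at 30 (size 1, align 1) → ends 31
pad 1 to align 4 for checksum
checksum at 32 (size 4, align 4) → ends 36
version at 36 (size 1, align 1) → ends 37
pad 3 to align 4 for src
src at 40 (size 4, align 4) → ends 44
payload_len at 44 (size 4, align 4) → ends 48
ttl at 48 (size 1, align 1) → ends 49
dst at 49 (size 1, align 1) → ends 50
proto at 50 (size 2, align 2) → ends 52
total 52 bytes, alignment 4
— Event2 —
ack at 0 (size 4, align 4) → ends 4
checksum at 4 (size 4, align 4) → ends 8
src at 8 (size 4, align 4) → ends 12
payload_len at 12 (size 4, align 4) → ends 16
flags at 16 (size 22, align 2) → ends 38
length at 38 (size 2, align 2) → ends 40
proto at 40 (size 2, align 2) → ends 42
window at 42 (size 1, align 1) → ends 43
version at 43 (size 1, align 1) → ends 44
ttl at 44 (size 1, align 1) → ends 45
dst at 45 (size 1, align 1) → ends 46
tail pad 2 to reach multiple of 4
total 48 bytes, alignment 4
52 − 48 = 4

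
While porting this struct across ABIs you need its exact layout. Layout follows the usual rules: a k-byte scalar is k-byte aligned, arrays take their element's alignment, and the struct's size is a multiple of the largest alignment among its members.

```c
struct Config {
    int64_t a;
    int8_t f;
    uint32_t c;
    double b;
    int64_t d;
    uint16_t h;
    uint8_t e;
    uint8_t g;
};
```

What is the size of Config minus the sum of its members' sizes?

7

a at 0 (size 8, align 8) → ends 8
f at 8 (size 1, align 1) → ends 9
pad 3 to align 4 for c
c at 12 (size 4, align 4) → ends 16
b at 16 (size 8, align 8) → ends 24
d at 24 (size 8, align 8) → ends 32
h at 32 (size 2, align 2) → ends 34
e at 34 (size 1, align 1) → ends 35
g at 35 (size 1, align 1) → ends 36
tail pad 4 to reach multiple of 8
total 40 bytes, alignment 8
data bytes 33, size 40 → padding 7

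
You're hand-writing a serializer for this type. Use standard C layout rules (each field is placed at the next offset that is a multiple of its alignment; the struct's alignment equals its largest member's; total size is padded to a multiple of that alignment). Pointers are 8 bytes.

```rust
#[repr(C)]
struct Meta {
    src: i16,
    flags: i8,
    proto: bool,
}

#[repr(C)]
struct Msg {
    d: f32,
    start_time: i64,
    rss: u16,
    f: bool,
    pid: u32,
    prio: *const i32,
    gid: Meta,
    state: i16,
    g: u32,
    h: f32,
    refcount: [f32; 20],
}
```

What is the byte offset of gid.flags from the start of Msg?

34

Meta: src at 0 (size 2, align 2) → ends 2; flags at 2 (size 1, align 1) → ends 3; proto at 3 (size 1, align 1) → ends 4; total 4 bytes, alignment 2
d at 0 (size 4, align 4) → ends 4
pad 4 to align 8 for start_time
start_time at 8 (size 8, align 8) → ends 16
rss at 16 (size 2, align 2) → ends 18
f at 18 (size 1, align 1) → ends 19
pad 1 to align 4 for pid
pid at 20 (size 4, align 4) → ends 24
prio at 24 (size 8, align 8) → ends 32
gid at 32 (size 4, align 2) → ends 36
within Meta: flags at 2
32 + 2 = 34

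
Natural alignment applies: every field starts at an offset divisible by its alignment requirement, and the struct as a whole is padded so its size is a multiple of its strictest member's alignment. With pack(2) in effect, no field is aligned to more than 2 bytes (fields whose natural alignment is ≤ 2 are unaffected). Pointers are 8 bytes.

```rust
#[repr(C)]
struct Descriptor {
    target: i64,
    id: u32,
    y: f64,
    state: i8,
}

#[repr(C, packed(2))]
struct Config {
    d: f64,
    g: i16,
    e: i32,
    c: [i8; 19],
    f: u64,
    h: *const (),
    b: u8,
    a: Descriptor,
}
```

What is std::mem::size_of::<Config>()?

84

Descriptor: @0: target [8B, align 8] → 8; @8: id [4B, align 4] → 12; +4 pad (align 8); @16: y [8B, align 8] → 24; @24: state [1B, align 1] → 25; +7 tail pad (align 8); size 32, align 8
@0: d [8B, align 2] → 8
@8: g [2B, align 2] → 10
@10: e [4B, align 2] → 14
@14: c [19B, align 1] → 33
+1 pad (align 2)
@34: f [8B, align 2] → 42
@42: h [8B, align 2] → 50
@50: b [1B, align 1] → 51
+1 pad (align 2)
@52: a [32B, align 2] → 84
size 84, align 2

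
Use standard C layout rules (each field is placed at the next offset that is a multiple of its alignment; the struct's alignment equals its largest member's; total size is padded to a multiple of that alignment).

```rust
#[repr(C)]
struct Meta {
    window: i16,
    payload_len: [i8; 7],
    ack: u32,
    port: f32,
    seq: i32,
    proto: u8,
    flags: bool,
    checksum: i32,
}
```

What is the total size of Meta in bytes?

32 bytes

window at 0 (size 2, align 2) → ends 2
payload_len at 2 (size 7, align 1) → ends 9
pad 3 to align 4 for ack
ack at 12 (size 4, align 4) → ends 16
port at 16 (size 4, align 4) → ends 20
seq at 20 (size 4, align 4) → ends 24
proto at 24 (size 1, align 1) → ends 25
flags at 25 (size 1, align 1) → ends 26
pad 2 to align 4 for checksum
checksum at 28 (size 4, align 4) → ends 32
total 32 bytes, alignment 4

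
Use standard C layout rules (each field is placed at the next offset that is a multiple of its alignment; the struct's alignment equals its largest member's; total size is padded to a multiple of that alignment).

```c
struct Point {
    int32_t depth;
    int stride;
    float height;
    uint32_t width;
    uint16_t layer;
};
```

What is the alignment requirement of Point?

4

member alignments: depth=4, stride=4, height=4, width=4, layer=2
max = 4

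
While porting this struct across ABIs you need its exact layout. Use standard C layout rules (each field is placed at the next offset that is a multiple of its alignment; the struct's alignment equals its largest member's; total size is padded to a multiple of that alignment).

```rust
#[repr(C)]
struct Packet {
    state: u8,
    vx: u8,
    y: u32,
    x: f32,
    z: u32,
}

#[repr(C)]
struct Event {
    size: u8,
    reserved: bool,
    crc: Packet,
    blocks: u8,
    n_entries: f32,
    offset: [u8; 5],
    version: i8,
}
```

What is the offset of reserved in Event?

1

Packet: 0..1  state  (1B, 1-aligned); 1..2  vx  (1B, 1-aligned); 2..4  -- padding (2B); 4..8  y  (4B, 4-aligned); 8..12  x  (4B, 4-aligned); 12..16  z  (4B, 4-aligned); sizeof = 16, alignof = 4
0..1  size  (1B, 1-aligned)
1..2  reserved  (1B, 1-aligned)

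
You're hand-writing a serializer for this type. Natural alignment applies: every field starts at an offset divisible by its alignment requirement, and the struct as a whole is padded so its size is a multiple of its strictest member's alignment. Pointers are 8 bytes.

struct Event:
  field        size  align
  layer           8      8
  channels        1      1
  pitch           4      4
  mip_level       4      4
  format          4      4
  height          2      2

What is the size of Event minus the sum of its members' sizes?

@0: layer [8B, align 8] → 8
@8: channels [1B, align 1] → 9
+3 pad (align 4)
@12: pitch [4B, align 4] → 16
@16: mip_level [4B, align 4] → 20
@20: format [4B, align 4] → 24
@24: height [2B, align 2] → 26
+6 tail pad (align 8)
size 32, align 8
data bytes 23, size 32 → padding 9

9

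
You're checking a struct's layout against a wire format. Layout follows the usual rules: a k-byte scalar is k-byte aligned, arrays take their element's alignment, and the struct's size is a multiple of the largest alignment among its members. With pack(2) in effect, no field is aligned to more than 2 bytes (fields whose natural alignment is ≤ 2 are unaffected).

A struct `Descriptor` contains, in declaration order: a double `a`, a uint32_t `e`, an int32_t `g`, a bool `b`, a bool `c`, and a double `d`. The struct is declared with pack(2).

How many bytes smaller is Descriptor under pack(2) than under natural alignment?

natural layout:
  a at 0 (size 8, align 8) → ends 8
  e at 8 (size 4, align 4) → ends 12
  g at 12 (size 4, align 4) → ends 16
  b at 16 (size 1, align 1) → ends 17
  c at 17 (size 1, align 1) → ends 18
  pad 6 to align 8 for d
  d at 24 (size 8, align 8) → ends 32
  total 32 bytes, alignment 8
packed(2) layout:
  a at 0 (size 8, align 2) → ends 8
  e at 8 (size 4, align 2) → ends 12
  g at 12 (size 4, align 2) → ends 16
  b at 16 (size 1, align 1) → ends 17
  c at 17 (size 1, align 1) → ends 18
  d at 18 (size 8, align 2) → ends 26
  total 26 bytes, alignment 2
32 − 26 = 6

6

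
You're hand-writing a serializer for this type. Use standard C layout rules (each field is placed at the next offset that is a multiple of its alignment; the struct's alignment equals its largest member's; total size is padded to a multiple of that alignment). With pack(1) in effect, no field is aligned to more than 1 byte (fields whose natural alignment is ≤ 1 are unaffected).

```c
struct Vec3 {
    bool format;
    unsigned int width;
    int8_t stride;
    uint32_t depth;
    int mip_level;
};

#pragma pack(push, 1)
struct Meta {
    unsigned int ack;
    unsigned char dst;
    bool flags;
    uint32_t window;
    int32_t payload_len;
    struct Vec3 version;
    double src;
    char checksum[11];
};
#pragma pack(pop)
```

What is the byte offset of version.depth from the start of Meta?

26

Vec3: @0: format [1B, align 1] → 1; +3 pad (align 4); @4: width [4B, align 4] → 8; @8: stride [1B, align 1] → 9; +3 pad (align 4); @12: depth [4B, align 4] → 16; @16: mip_level [4B, align 4] → 20; size 20, align 4
@0: ack [4B, align 1] → 4
@4: dst [1B, align 1] → 5
@5: flags [1B, align 1] → 6
@6: window [4B, align 1] → 10
@10: payload_len [4B, align 1] → 14
@14: version [20B, align 1] → 34
within Vec3: depth at 12
14 + 12 = 26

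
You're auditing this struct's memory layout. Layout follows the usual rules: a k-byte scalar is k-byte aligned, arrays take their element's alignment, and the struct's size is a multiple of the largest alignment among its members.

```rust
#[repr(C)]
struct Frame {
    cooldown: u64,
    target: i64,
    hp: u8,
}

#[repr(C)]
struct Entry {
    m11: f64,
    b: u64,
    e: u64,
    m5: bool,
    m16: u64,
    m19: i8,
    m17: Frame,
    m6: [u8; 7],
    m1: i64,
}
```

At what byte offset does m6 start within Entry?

72

Frame: 0..8  cooldown  (8B, 8-aligned); 8..16  target  (8B, 8-aligned); 16..17  hp  (1B, 1-aligned); 17..24  -- tail padding (7B); sizeof = 24, alignof = 8
0..8  m11  (8B, 8-aligned)
8..16  b  (8B, 8-aligned)
16..24  e  (8B, 8-aligned)
24..25  m5  (1B, 1-aligned)
25..32  -- padding (7B)
32..40  m16  (8B, 8-aligned)
40..41  m19  (1B, 1-aligned)
41..48  -- padding (7B)
48..72  m17  (24B, 8-aligned)
72..79  m6  (7B, 1-aligned)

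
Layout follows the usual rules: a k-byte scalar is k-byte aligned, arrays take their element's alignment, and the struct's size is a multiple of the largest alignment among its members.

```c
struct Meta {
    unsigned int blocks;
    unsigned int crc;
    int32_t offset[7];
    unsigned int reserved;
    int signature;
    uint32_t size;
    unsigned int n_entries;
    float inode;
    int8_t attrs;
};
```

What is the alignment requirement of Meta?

member alignments: blocks=4, crc=4, offset=4, reserved=4, signature=4, size=4, n_entries=4, inode=4, attrs=1
max = 4

4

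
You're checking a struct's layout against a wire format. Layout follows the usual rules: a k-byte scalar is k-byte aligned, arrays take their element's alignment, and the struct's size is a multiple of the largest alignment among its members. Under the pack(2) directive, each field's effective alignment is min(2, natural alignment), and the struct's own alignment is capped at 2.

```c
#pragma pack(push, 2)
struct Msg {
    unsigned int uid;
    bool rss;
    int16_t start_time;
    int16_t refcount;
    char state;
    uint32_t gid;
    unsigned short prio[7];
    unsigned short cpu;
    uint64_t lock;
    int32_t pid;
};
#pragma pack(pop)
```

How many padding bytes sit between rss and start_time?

1

uid at 0 (size 4, align 2) → ends 4
rss at 4 (size 1, align 1) → ends 5
pad 1 to align 2 for start_time
start_time at 6 (size 2, align 2) → ends 8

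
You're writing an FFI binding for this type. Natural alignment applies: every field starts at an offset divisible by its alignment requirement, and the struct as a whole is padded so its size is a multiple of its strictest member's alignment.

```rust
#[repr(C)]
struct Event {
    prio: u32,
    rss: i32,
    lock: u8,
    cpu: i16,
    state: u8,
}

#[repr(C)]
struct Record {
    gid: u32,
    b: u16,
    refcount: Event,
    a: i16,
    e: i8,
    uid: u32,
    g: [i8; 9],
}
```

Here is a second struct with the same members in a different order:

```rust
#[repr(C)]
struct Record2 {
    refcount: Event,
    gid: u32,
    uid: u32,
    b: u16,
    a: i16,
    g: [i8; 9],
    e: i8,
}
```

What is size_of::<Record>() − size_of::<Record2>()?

4

Event: prio at 0 (size 4, align 4) → ends 4; rss at 4 (size 4, align 4) → ends 8; lock at 8 (size 1, align 1) → ends 9; pad 1 to align 2 for cpu; cpu at 10 (size 2, align 2) → ends 12; state at 12 (size 1, align 1) → ends 13; tail pad 3 to reach multiple of 4; total 16 bytes, alignment 4
gid at 0 (size 4, align 4) → ends 4
b at 4 (size 2, align 2) → ends 6
pad 2 to align 4 for refcount
refcount at 8 (size 16, align 4) → ends 24
a at 24 (size 2, align 2) → ends 26
e at 26 (size 1, align 1) → ends 27
pad 1 to align 4 for uid
uid at 28 (size 4, align 4) → ends 32
g at 32 (size 9, align 1) → ends 41
tail pad 3 to reach multiple of 4
total 44 bytes, alignment 4
— Record2 —
refcount at 0 (size 16, align 4) → ends 16
gid at 16 (size 4, align 4) → ends 20
uid at 20 (size 4, align 4) → ends 24
b at 24 (size 2, align 2) → ends 26
a at 26 (size 2, align 2) → ends 28
g at 28 (size 9, align 1) → ends 37
e at 37 (size 1, align 1) → ends 38
tail pad 2 to reach multiple of 4
total 40 bytes, alignment 4
44 − 40 = 4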